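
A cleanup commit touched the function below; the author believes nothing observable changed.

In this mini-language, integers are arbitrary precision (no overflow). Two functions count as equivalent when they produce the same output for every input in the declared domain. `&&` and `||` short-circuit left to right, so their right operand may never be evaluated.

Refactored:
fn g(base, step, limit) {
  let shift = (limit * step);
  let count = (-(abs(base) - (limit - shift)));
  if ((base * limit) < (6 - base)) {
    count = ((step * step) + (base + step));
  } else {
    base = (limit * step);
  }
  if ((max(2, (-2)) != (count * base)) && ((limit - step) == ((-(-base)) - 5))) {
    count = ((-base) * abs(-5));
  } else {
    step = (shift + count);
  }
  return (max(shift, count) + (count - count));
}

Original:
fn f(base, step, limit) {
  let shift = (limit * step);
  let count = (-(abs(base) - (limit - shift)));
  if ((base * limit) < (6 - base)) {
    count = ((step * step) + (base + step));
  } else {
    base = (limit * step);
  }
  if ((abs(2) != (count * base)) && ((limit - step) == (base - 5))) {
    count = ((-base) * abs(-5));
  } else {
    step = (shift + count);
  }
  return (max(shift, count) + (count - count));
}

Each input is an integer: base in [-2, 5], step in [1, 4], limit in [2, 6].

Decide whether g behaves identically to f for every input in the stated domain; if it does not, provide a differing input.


The two versions differ — the changes include min/max/abs usage differs; also constant usage differs.
One worked example (base=1, step=2, limit=4) — f: shift=8, then count=-5, then ((base * limit) < (6 - base)) is true, then count=7, then ((abs(2) != (count * base)) && ((limit - step) == (base - 5))) is false, then step=15, then returns 8; g: shift=8, then count=-5, then ((base * limit) < (6 - base)) is true, then count=7, then ((max(2, (-2)) != (count * base)) && ((limit - step) == ((-(-base)) - 5))) is false, then step=15, then returns 8; agreement on 8.
Sweeping the whole domain (160 inputs) finds no disagreement.
verdict: equivalent


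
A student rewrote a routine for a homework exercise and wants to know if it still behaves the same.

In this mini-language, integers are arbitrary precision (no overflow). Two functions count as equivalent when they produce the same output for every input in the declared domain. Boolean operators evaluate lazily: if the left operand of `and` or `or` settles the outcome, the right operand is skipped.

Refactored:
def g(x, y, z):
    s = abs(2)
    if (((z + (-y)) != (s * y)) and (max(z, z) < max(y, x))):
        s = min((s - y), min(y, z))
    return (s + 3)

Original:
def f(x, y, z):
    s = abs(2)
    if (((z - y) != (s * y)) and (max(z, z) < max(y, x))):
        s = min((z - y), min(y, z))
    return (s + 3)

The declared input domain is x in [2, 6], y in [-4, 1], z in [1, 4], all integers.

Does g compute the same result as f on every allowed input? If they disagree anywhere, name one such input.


There is a counterexample at x=2, y=1, z=1: 3 on one side, 4 on the other.
f: s=2, then (((z - y) != (s * y)) and (max(z, z) < max(y, x))) is true, then s=0, then returns 3
g: s=2, then (((z + (-y)) != (s * y)) and (max(z, z) < max(y, x))) is true, then s=1, then returns 4
verdict: not equivalent; witness: x=2, y=1, z=1


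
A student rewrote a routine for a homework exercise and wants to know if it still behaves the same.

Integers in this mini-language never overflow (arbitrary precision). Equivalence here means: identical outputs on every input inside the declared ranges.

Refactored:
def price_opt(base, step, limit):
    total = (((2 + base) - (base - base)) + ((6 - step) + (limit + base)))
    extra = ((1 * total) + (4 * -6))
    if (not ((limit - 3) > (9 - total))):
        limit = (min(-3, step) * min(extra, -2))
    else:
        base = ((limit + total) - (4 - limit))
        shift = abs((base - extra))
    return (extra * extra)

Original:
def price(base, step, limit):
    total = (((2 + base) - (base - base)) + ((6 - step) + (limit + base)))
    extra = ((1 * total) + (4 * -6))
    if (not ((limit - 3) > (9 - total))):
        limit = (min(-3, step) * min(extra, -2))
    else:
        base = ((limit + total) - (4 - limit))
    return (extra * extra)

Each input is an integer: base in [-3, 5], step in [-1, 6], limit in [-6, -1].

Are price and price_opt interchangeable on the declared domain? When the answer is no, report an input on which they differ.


Changes here: statement counts differ, arithmetic usage differs, min/max/abs usage differs, local variable names differ; the full 432-point sweep finds no disagreement.
verdict: equivalent


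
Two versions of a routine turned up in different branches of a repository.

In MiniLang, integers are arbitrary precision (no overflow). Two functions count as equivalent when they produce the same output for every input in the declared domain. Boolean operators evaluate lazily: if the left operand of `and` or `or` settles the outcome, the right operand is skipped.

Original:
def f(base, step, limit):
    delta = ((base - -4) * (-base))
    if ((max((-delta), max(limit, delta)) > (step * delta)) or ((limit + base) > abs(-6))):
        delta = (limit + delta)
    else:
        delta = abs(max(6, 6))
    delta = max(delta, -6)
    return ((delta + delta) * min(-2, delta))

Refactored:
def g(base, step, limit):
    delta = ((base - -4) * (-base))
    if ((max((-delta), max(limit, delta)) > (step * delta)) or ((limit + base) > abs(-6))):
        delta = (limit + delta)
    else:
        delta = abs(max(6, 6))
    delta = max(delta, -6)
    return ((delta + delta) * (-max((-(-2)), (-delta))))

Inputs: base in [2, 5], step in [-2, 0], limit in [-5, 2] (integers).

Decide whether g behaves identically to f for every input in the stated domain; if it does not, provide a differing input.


Although min/max/abs usage differs, 96/96 inputs agree.
verdict: equivalent


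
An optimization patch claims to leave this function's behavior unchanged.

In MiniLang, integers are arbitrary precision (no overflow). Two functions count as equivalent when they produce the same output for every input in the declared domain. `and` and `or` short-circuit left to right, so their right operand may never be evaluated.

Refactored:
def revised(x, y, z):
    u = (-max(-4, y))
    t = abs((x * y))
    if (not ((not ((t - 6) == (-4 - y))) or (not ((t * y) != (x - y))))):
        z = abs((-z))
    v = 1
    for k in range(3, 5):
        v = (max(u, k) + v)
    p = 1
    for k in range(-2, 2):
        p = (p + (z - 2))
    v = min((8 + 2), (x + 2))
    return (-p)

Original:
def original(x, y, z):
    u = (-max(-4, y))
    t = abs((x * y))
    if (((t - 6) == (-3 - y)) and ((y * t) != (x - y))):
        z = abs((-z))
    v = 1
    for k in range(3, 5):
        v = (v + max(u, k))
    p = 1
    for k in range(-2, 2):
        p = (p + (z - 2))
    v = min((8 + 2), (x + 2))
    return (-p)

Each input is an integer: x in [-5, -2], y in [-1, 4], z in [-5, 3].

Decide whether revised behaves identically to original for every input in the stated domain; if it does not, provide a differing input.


At x=-4, y=-1, z=-5: original gives -13, revised gives 27.
verdict: not equivalent; witness: x=-4, y=-1, z=-5


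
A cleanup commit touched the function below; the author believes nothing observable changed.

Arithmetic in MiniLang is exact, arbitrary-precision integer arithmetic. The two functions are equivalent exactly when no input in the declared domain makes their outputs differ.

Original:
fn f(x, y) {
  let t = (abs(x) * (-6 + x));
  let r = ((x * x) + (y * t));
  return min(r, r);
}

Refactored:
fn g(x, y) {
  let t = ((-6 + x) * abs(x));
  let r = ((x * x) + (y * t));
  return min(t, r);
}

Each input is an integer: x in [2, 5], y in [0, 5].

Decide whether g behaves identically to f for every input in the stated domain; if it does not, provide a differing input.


Consider the input x=2, y=0.
f: t := -8 | r := 4 | result 4
g: t := -8 | r := 4 | result -8
4 vs -8 — the two versions disagree here.
verdict: not equivalent; witness: x=2, y=0


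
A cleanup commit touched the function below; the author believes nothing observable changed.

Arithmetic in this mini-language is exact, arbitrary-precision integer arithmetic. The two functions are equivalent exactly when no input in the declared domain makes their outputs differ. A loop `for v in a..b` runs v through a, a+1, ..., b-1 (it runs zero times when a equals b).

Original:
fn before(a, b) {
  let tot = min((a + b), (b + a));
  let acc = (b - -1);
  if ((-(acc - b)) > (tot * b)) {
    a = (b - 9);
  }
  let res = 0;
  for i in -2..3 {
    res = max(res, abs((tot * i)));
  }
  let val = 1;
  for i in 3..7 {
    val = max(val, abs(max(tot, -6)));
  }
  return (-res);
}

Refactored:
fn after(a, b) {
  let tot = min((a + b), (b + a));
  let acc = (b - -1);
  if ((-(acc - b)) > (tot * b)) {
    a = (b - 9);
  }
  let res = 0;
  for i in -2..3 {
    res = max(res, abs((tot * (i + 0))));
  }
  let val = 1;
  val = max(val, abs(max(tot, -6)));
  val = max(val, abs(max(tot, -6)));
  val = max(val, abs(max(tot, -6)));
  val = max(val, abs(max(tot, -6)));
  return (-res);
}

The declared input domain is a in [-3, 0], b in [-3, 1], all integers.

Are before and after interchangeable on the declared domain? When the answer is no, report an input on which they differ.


Changes here: loop structure differs, arithmetic usage differs, statement counts differ, min/max/abs usage differs, constant usage differs; the full 20-point sweep finds no disagreement.
verdict: equivalent


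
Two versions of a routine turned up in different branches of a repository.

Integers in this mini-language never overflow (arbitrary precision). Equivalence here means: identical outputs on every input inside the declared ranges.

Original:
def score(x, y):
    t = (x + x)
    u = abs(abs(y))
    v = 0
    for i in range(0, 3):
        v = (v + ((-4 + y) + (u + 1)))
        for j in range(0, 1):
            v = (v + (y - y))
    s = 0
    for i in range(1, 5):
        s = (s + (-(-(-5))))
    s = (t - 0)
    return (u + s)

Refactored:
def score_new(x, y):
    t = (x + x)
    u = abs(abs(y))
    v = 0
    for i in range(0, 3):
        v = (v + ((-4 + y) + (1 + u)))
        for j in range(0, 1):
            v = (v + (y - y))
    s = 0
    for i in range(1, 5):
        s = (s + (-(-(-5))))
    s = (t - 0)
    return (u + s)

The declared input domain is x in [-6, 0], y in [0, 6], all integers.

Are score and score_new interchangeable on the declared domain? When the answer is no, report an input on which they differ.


This is a faithful refactor — same computation, different form, but the computed results match everywhere.
One worked example (x=-6, y=5) — score: t=-12, then u=5, then v=0, then (i=0), then v=7, then (j=0), then v=7, then (i=1), then v=14, then (j=0), then v=14, then (i=2), then v=21, then (j=0), then v=21, then s=0, then (i=1), then s=-5, then (i=2), then s=-10, then (i=3), then s=-15, then (i=4), then s=-20, then s=-12, then returns -7; score_new: t=-12, then u=5, then v=0, then (i=0), then v=7, then (j=0), then v=7, then (i=1), then v=14, then (j=0), then v=14, then (i=2), then v=21, then (j=0), then v=21, then s=0, then (i=1), then s=-5, then (i=2), then s=-10, then (i=3), then s=-15, then (i=4), then s=-20, then s=-12, then returns -7; agreement on -7.
Across all 49 domain points the two functions coincide.
verdict: equivalent


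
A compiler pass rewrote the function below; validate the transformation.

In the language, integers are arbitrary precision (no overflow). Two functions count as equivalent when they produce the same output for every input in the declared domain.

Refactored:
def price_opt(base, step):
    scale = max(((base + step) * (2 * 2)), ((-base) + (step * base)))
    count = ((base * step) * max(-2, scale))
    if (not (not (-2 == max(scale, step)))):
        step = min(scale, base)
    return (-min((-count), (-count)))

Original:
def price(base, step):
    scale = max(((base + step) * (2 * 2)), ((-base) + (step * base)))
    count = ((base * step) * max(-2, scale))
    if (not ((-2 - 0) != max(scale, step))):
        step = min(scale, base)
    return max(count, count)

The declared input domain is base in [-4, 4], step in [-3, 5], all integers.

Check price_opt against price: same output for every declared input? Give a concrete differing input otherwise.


Equivalent — the differences include comparison usage differs; constant usage differs; arithmetic usage differs; boolean connective usage differs; min/max/abs usage differs, yet no declared input distinguishes the two.
Spot check at base=3, step=0 — price: scale becomes 12; next count becomes 0; next (not ((-2 - 0) != max(scale, step))) evaluates to false; next final value 0. price_opt: scale becomes 12; next count becomes 0; next (not (not (-2 == max(scale, step)))) evaluates to false; next final value 0. Both give 0.
Every one of the 81 inputs gives matching results.
verdict: equivalent


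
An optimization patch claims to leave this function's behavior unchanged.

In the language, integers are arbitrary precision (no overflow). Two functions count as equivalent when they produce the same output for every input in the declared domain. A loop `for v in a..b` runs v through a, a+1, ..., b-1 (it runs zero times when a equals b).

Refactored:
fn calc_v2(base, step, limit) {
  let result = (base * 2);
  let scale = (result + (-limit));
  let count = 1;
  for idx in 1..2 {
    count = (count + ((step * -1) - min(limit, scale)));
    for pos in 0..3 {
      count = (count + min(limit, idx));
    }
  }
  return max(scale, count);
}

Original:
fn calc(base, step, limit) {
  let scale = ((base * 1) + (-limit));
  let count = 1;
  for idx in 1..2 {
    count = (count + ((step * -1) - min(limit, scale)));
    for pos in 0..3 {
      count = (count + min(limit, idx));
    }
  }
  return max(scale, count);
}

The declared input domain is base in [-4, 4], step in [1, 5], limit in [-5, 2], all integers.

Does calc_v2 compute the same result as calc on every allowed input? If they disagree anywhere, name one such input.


These are not equivalent — on base=-4, step=1, limit=-5 the outputs split (1 vs -3).
calc: scale := 1 | count := 1 | iter idx=1: | count := 5 | iter pos=0: | count := 0 | iter pos=1: | count := -5 | iter pos=2: | count := -10 | result 1
calc_v2: result := -8 | scale := -3 | count := 1 | iter idx=1: | count := 5 | iter pos=0: | count := 0 | iter pos=1: | count := -5 | iter pos=2: | count := -10 | result -3
verdict: not equivalent; witness: base=-4, step=1, limit=-5


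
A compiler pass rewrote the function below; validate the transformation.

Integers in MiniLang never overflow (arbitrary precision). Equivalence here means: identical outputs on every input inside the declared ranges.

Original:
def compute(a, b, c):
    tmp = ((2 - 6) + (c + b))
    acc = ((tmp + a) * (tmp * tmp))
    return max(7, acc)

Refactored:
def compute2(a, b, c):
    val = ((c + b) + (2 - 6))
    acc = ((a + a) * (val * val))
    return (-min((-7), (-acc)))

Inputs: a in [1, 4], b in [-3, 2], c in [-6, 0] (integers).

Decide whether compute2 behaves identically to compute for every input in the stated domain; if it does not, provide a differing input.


There is a counterexample at a=1, b=-3, c=-6: 7 on one side, 338 on the other.
compute: tmp = -13; acc = -2028; return 7
compute2: val = -13; acc = 338; return 338
verdict: not equivalent; witness: a=1, b=-3, c=-6


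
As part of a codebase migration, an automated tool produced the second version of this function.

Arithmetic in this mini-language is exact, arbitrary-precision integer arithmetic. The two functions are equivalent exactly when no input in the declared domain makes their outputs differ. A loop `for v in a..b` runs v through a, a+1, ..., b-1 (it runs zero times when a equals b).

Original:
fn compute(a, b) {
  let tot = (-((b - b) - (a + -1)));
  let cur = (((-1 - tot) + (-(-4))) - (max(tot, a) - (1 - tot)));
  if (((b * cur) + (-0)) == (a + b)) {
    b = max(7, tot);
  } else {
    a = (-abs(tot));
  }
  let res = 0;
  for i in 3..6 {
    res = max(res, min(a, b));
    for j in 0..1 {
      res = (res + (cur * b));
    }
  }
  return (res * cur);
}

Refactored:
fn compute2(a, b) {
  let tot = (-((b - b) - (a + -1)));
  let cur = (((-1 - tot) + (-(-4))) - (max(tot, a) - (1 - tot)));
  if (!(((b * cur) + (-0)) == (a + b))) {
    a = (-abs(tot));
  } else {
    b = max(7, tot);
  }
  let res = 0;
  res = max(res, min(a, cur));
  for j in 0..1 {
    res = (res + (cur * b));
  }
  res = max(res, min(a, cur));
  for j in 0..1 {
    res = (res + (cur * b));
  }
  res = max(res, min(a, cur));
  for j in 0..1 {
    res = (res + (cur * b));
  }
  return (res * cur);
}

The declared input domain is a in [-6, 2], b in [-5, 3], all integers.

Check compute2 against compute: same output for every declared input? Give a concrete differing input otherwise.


Input a=-3, b=-5: -1200 from compute versus -1185 from compute2.
verdict: not equivalent; witness: a=-3, b=-5


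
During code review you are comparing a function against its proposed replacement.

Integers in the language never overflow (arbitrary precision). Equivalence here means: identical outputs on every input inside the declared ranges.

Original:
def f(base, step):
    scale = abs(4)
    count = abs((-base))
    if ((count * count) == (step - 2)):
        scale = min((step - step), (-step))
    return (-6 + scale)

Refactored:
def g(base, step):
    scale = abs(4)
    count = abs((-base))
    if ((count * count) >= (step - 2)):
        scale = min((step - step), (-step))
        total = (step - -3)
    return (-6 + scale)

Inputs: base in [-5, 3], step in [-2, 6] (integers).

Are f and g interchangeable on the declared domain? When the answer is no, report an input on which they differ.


Not equivalent: base=-5, step=-2 separates them (-2 vs -6).
f: scale = 4; count = 5; ((count * count) == (step - 2)) -> false; return -2
g: scale = 4; count = 5; ((count * count) >= (step - 2)) -> true; scale = 0; total = 1; return -6
verdict: not equivalent; witness: base=-5, step=-2


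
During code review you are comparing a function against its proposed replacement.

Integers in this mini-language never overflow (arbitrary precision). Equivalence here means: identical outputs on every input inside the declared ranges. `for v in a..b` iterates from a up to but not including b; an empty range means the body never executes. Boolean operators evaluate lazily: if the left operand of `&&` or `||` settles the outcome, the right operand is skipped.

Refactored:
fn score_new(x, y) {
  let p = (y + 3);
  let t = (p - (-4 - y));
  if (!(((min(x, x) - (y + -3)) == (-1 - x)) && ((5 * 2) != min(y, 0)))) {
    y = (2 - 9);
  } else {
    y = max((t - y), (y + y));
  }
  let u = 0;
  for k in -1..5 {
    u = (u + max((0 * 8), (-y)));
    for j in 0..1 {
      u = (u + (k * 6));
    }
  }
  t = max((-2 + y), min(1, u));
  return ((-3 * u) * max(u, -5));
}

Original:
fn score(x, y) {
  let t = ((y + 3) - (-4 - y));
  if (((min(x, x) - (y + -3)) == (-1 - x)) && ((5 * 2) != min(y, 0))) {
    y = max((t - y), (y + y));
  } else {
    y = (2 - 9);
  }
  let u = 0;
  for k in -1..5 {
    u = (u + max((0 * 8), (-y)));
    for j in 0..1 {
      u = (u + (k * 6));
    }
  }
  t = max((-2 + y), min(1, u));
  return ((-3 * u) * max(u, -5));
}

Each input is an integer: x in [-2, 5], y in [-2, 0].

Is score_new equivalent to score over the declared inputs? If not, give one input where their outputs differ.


The two versions differ — the changes include statement counts differ, plus local variable names differ, plus boolean connective usage differs.
As a probe, take x=-1, y=-2: score runs t = 3; (((min(x, x) - (y + -3)) == (-1 - x)) && ((5 * 2) != min(y, 0))) -> false; y = -7; u = 0; [k=-1]; u = 7; [j=0]; u = 1; [k=0]; u = 8; [j=0]; u = 8; [k=1]; u = 15; [j=0]; u = 21; [k=2]; u = 28; [j=0]; u = 40; [k=3]; u = 47; [j=0]; u = 65; [k=4]; u = 72; [j=0]; u = 96; t = 1; return -27648; score_new runs p = 1; t = 3; (!(((min(x, x) - (y + -3)) == (-1 - x)) && ((5 * 2) != min(y, 0)))) -> true; y = -7; u = 0; [k=-1]; u = 7; [j=0]; u = 1; [k=0]; u = 8; [j=0]; u = 8; [k=1]; u = 15; [j=0]; u = 21; [k=2]; u = 28; [j=0]; u = 40; [k=3]; u = 47; [j=0]; u = 65; [k=4]; u = 72; [j=0]; u = 96; t = 1; return -27648; both end at -27648.
Across all 24 domain points the two functions coincide.
verdict: equivalent


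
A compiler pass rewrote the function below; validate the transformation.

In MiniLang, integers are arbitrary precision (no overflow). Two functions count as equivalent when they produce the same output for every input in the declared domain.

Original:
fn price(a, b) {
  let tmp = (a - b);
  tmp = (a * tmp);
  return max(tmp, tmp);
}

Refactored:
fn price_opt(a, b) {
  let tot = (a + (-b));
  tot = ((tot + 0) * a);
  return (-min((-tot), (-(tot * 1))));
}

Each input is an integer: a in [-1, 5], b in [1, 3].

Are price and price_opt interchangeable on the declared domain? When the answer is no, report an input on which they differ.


The two versions differ — the changes include constant usage differs, and arithmetic usage differs, and min/max/abs usage differs, and local variable names differ.
Tracing a=1, b=3: price: tmp=-2, then tmp=-2, then returns -2 | price_opt: tot=-2, then tot=-2, then returns -2 — matching result -2.
Every one of the 21 inputs gives matching results.
verdict: equivalent


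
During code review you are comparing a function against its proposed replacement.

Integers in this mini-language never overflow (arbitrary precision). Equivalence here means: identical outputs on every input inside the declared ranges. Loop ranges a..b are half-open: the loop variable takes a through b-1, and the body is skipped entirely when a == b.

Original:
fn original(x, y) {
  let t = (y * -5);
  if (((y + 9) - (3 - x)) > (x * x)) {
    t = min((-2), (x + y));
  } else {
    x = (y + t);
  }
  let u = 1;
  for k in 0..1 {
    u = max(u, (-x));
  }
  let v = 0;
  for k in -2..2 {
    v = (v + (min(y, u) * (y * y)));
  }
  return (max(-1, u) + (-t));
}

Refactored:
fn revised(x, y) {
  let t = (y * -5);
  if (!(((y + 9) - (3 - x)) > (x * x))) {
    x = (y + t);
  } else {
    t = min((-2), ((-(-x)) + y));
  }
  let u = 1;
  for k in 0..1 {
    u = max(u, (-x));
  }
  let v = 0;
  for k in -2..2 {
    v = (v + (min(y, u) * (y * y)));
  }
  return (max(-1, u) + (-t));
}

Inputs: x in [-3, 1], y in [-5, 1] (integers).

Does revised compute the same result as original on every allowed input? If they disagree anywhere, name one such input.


Side by side, the visible changes include: boolean connective usage differs.
Tracing x=-3, y=-2: original: t=10, then (((y + 9) - (3 - x)) > (x * x)) is false, then x=8, then u=1, then (k=0), then u=1, then v=0, then (k=-2), then v=-8, then (k=-1), then v=-16, then (k=0), then v=-24, then (k=1), then v=-32, then returns -9 | revised: t=10, then (!(((y + 9) - (3 - x)) > (x * x))) is true, then x=8, then u=1, then (k=0), then u=1, then v=0, then (k=-2), then v=-8, then (k=-1), then v=-16, then (k=0), then v=-24, then (k=1), then v=-32, then returns -9 — matching result -9.
An exhaustive pass over the 35 declared inputs shows identical outputs.
verdict: equivalent


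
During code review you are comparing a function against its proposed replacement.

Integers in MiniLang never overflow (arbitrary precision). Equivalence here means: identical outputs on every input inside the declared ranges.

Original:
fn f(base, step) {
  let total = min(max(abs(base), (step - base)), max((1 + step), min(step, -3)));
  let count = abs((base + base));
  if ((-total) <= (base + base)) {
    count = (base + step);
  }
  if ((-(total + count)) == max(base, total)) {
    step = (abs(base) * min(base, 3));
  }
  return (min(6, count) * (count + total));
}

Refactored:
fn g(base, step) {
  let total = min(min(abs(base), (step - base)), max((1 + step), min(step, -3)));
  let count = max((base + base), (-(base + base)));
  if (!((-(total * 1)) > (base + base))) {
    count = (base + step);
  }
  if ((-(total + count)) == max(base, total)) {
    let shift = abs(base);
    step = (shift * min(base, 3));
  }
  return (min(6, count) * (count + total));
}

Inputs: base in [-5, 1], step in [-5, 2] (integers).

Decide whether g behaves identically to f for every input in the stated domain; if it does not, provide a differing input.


Try base=-2, step=2.
f: total = 3; count = 4; ((-total) <= (base + base)) -> false; ((-(total + count)) == max(base, total)) -> false; return 28
g: total = 2; count = 4; (!((-(total * 1)) > (base + base))) -> false; ((-(total + count)) == max(base, total)) -> false; return 24
28 vs 24 — the two versions disagree here.
verdict: not equivalent; witness: base=-2, step=2


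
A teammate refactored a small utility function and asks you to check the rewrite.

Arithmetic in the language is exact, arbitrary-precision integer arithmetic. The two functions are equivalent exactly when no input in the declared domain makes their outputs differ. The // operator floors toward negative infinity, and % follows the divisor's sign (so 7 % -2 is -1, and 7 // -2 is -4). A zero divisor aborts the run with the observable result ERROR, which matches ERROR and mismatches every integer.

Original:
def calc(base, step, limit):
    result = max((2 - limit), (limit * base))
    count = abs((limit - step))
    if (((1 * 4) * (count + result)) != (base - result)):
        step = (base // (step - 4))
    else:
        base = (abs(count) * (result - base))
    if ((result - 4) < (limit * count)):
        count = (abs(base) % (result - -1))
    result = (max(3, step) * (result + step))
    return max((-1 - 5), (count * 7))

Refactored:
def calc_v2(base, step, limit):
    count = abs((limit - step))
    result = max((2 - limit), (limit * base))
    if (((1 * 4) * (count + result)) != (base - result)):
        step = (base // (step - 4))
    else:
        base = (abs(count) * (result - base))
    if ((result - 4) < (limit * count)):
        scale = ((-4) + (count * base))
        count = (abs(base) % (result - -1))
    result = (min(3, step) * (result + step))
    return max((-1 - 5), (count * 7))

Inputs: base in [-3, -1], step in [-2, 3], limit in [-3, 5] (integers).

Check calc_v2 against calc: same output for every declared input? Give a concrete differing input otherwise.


Equivalent. The one real change (`max(3, step)` became `min(3, step)`) has no effect anywhere in the declared ranges.
Checked all 162 inputs in the declared domain: the outputs agree on every one.
As a probe, take base=-1, step=1, limit=1: calc runs result becomes 1; next count becomes 0; next (((1 * 4) * (count + result)) != (base - result)) evaluates to true; next step becomes 0; next ((result - 4) < (limit * count)) evaluates to true; next count becomes 1; next result becomes 3; next final value 7; calc_v2 runs count becomes 0; next result becomes 1; next (((1 * 4) * (count + result)) != (base - result)) evaluates to true; next step becomes 0; next ((result - 4) < (limit * count)) evaluates to true; next scale becomes -4; next count becomes 1; next result becomes 0; next final value 7; both end at 7.
verdict: equivalent


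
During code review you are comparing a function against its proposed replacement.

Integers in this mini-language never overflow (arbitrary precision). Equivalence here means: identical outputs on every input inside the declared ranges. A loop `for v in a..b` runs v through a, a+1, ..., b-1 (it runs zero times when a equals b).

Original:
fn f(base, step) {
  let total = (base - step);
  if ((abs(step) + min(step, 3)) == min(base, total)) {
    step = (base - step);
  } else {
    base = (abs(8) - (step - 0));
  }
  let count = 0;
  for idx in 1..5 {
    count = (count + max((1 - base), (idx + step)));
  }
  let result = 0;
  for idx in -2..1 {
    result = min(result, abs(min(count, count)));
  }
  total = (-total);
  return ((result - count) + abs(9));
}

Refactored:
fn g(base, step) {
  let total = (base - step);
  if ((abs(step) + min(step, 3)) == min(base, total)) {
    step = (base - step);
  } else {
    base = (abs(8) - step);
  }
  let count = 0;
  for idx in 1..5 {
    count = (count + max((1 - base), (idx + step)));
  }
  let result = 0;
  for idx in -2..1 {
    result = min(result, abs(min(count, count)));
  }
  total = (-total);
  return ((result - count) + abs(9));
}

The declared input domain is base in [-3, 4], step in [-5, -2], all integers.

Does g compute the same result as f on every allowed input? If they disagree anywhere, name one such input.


Behavior is preserved: although constant usage differs, plus arithmetic usage differs, the outputs never diverge.
Spot check at base=3, step=-5 — f: total := 8 | ((abs(step) + min(step, 3)) == min(base, total)): false | base := 13 | count := 0 | iter idx=1: | count := -4 | iter idx=2: | count := -7 | iter idx=3: | count := -9 | iter idx=4: | count := -10 | result := 0 | iter idx=-2: | result := 0 | iter idx=-1: | result := 0 | iter idx=0: | result := 0 | total := -8 | result 19. g: total := 8 | ((abs(step) + min(step, 3)) == min(base, total)): false | base := 13 | count := 0 | iter idx=1: | count := -4 | iter idx=2: | count := -7 | iter idx=3: | count := -9 | iter idx=4: | count := -10 | result := 0 | iter idx=-2: | result := 0 | iter idx=-1: | result := 0 | iter idx=0: | result := 0 | total := -8 | result 19. Both give 19.
Sweeping the whole domain (32 inputs) finds no disagreement.
verdict: equivalent


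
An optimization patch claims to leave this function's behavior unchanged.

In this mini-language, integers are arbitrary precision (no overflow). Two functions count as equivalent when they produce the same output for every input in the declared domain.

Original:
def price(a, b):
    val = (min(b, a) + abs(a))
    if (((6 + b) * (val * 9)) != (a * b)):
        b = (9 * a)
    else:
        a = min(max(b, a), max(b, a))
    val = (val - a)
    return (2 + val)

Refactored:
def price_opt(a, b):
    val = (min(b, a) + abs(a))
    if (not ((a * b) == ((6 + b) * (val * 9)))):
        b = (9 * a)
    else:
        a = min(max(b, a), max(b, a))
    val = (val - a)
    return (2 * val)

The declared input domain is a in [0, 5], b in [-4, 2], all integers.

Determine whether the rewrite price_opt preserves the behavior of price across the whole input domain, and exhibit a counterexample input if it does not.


Try a=0, b=-4.
price: val := -4 | (((6 + b) * (val * 9)) != (a * b)): true | b := 0 | val := -4 | result -2
price_opt: val := -4 | (not ((a * b) == ((6 + b) * (val * 9)))): true | b := 0 | val := -4 | result -8
-2 vs -8 — the two versions disagree here.
verdict: not equivalent; witness: a=0, b=-4


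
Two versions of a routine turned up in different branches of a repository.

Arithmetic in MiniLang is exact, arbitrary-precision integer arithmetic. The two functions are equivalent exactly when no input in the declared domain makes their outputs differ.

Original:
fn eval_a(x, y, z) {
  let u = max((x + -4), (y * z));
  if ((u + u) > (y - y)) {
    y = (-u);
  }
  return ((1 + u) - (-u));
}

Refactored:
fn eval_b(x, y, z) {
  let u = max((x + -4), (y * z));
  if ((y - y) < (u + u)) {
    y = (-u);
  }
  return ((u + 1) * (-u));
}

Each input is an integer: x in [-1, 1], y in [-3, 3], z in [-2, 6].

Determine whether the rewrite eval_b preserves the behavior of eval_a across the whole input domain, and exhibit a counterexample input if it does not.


Not equivalent: x=-1, y=-3, z=-2 separates them (13 vs -42).
eval_a: u = 6; ((u + u) > (y - y)) -> true; y = -6; return 13
eval_b: u = 6; ((y - y) < (u + u)) -> true; y = -6; return -42
verdict: not equivalent; witness: x=-1, y=-3, z=-2


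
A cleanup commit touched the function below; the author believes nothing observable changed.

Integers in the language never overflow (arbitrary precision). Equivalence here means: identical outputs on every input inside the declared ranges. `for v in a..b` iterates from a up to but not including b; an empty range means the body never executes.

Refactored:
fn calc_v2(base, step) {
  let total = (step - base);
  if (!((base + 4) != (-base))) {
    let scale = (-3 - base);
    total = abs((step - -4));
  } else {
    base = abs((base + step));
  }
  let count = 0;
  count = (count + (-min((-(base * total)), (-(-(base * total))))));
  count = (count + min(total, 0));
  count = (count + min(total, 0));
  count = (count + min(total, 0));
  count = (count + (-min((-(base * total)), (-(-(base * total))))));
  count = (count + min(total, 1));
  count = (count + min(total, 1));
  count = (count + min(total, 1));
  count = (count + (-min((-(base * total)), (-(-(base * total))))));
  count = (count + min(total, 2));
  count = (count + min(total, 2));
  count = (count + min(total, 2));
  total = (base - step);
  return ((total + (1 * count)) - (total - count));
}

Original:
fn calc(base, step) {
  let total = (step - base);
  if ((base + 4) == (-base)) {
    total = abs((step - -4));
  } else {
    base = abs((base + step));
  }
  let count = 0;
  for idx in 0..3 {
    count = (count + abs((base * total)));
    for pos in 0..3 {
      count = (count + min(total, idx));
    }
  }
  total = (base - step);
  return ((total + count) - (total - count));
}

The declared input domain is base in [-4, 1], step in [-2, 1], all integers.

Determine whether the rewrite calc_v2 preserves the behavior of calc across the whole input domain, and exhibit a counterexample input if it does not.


The two are interchangeable: statement counts differ; and comparison usage differs; and loop structure differs; and min/max/abs usage differs; and constant usage differs; and boolean connective usage differs; and arithmetic usage differs; and local variable names differ, and every declared input agrees.
As a probe, take base=-3, step=-1: calc runs total=2, then ((base + 4) == (-base)) is false, then base=4, then count=0, then (idx=0), then count=8, then (pos=0), then count=8, then (pos=1), then count=8, then (pos=2), then count=8, then (idx=1), then count=16, then (pos=0), then count=17, then (pos=1), then count=18, then (pos=2), then count=19, then (idx=2), then count=27, then (pos=0), then count=29, then (pos=1), then count=31, then (pos=2), then count=33, then total=5, then returns 66; calc_v2 runs total=2, then (!((base + 4) != (-base))) is false, then base=4, then count=0, then count=8, then count=8, then count=8, then count=8, then count=16, then count=17, then count=18, then count=19, then count=27, then count=29, then count=31, then count=33, then total=5, then returns 66; both end at 66.
Across all 24 domain points the two functions coincide.
verdict: equivalent


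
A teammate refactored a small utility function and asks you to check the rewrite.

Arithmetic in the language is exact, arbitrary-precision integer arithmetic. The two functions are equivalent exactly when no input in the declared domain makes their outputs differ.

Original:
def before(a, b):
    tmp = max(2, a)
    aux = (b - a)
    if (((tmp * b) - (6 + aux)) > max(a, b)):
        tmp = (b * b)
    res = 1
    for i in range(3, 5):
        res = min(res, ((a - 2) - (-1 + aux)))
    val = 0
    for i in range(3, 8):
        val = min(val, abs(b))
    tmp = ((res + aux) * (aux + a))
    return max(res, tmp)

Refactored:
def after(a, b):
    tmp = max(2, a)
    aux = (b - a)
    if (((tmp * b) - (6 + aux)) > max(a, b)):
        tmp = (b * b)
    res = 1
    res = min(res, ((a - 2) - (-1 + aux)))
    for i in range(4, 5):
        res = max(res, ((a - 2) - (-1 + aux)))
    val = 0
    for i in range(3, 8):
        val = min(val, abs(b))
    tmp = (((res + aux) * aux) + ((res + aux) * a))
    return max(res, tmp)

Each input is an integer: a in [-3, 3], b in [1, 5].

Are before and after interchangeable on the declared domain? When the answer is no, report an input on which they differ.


Input a=2, b=1: 1 from before versus 2 from after.
verdict: not equivalent; witness: a=2, b=1


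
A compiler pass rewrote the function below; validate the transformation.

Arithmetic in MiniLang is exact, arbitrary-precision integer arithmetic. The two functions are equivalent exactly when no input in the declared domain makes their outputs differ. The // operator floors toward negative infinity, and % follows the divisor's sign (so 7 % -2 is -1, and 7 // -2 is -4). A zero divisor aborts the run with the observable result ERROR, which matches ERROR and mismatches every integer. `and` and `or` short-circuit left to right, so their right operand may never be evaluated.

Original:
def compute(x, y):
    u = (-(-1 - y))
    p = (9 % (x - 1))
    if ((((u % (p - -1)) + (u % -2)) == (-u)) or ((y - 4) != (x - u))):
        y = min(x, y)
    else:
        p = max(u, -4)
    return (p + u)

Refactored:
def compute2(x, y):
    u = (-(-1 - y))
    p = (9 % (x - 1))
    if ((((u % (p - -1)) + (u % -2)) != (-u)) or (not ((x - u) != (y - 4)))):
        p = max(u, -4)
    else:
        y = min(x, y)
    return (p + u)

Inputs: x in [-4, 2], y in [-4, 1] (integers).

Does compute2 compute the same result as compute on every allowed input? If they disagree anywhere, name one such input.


These are not equivalent — on x=-3, y=-3 the outputs split (-5 vs -4).
compute: u = -2; p = -3; ((((u % (p - -1)) + (u % -2)) == (-u)) or ((y - 4) != (x - u))) -> true; y = -3; return -5
compute2: u = -2; p = -3; ((((u % (p - -1)) + (u % -2)) != (-u)) or (not ((x - u) != (y - 4)))) -> true; p = -2; return -4
verdict: not equivalent; witness: x=-3, y=-3


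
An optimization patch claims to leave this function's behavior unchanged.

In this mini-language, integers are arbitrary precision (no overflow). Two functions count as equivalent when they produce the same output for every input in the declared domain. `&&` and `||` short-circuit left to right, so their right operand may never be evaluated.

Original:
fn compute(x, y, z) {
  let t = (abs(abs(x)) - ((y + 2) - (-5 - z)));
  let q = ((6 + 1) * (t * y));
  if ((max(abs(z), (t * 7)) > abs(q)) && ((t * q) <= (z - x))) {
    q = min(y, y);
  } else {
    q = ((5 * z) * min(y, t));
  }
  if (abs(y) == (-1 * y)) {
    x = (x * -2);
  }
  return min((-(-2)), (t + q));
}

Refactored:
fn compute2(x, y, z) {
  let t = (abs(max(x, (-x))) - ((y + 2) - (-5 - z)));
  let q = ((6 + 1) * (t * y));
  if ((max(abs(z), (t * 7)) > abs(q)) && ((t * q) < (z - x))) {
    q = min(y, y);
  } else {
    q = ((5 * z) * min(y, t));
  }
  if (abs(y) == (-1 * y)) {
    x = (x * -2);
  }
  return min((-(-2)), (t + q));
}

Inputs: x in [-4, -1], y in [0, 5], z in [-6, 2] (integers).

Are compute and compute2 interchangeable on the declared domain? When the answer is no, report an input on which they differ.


These are not equivalent — on x=-4, y=1, z=-4 the outputs split (1 vs 0).
compute: t becomes 0; next q becomes 0; next ((max(abs(z), (t * 7)) > abs(q)) && ((t * q) <= (z - x))) evaluates to true; next q becomes 1; next (abs(y) == (-1 * y)) evaluates to false; next final value 1
compute2: t becomes 0; next q becomes 0; next ((max(abs(z), (t * 7)) > abs(q)) && ((t * q) < (z - x))) evaluates to false; next q becomes 0; next (abs(y) == (-1 * y)) evaluates to false; next final value 0
verdict: not equivalent; witness: x=-4, y=1, z=-4


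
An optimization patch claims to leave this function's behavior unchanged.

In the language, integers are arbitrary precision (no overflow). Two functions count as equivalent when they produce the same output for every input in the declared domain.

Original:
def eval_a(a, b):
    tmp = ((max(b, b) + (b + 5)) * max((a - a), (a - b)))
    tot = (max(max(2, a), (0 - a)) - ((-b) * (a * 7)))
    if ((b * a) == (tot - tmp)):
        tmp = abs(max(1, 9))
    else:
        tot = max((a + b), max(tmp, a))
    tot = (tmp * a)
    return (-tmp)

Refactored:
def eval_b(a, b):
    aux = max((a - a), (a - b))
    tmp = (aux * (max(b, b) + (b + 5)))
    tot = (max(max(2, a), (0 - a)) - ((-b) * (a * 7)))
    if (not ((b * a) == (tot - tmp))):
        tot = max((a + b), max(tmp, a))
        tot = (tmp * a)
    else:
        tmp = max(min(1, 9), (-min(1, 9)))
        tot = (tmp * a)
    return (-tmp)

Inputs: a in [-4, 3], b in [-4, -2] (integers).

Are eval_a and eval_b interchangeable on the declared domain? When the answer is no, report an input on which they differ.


Consider the input a=0, b=-2.
eval_a: tmp := 2 | tot := 2 | ((b * a) == (tot - tmp)): true | tmp := 9 | tot := 0 | result -9
eval_b: aux := 2 | tmp := 2 | tot := 2 | (not ((b * a) == (tot - tmp))): false | tmp := 1 | tot := 0 | result -1
-9 against -1: the behavior changed.
verdict: not equivalent; witness: a=0, b=-2
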